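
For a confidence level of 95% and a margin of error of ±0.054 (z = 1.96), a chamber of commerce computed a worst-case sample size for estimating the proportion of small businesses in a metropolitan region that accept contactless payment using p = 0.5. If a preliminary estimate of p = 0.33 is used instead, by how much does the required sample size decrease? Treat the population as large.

38

Conservative (p = 0.5): n = 1.96² × 0.25 / 0.054² ≈ 329.36 → 330.
Using p = 0.33: p(1−p) = 0.2211, so n = 1.96² × 0.2211 / 0.054² ≈ 291.28 → 292.
Reduction: 330 − 292 = 38.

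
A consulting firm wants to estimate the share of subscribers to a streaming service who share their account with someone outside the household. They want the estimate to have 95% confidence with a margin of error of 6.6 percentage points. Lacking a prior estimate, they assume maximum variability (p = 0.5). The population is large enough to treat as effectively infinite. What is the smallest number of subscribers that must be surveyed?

221

For 95% confidence, z = 1.96.
With p = 0.5, p(1−p) = 0.25.
n = z²·p(1−p)/E² = 1.96² × 0.2500 / 0.066² = 3.8416 × 0.2500 / 0.004356 ≈ 220.48.
Rounding up gives n = 221.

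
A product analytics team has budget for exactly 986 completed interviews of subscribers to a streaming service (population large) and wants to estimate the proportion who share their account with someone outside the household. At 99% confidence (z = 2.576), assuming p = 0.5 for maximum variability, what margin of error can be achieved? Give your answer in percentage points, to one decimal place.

SE(p̂) = √[p(1−p)/n] = √[0.2500/986] = 0.01592.
E = z × SE = 2.576 × 0.01592 = 0.04102, or 4.1 percentage points.

4.1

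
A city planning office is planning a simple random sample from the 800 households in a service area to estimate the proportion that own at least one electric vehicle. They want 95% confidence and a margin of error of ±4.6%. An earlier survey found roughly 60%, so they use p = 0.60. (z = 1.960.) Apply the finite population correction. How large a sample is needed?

283

Unadjusted: n₀ = 1.960² × 0.60 × 0.40 / 0.046² ≈ 435.72, so n₀ = 436.
Finite population correction with N = 800: n = n₀ / (1 + (n₀−1)/N) = 436 / (1 + 435/800) = 436 / 1.5437 ≈ 282.43.
Rounding up, n = 283.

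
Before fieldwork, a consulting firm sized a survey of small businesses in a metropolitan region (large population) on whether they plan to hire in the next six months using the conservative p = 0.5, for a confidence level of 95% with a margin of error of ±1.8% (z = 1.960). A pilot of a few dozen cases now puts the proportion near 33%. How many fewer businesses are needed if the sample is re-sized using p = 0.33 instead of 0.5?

Conservative (p = 0.5): n = 1.960² × 0.25 / 0.018² ≈ 2964.20 → 2965.
Using p = 0.33: p(1−p) = 0.2211, so n = 1.960² × 0.2211 / 0.018² ≈ 2621.54 → 2622.
Reduction: 2965 − 2622 = 343.

343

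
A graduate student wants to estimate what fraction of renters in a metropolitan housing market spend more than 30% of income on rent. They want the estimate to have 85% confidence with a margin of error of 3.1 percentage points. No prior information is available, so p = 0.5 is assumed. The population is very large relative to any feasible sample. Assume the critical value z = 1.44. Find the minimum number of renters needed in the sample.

540

With p = 0.5, p(1−p) = 0.25.
n = z²·p(1−p)/E² = 1.44² × 0.2500 / 0.031² = 2.0736 × 0.2500 / 0.000961 ≈ 539.44.
Rounding up gives n = 540.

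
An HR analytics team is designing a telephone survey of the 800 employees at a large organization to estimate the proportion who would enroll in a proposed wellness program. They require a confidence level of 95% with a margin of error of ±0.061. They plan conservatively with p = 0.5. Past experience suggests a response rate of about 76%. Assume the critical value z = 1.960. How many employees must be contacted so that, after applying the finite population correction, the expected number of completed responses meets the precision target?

258

Completed interviews needed (unadjusted): n₀ = 1.960² × 0.2500 / 0.061² ≈ 258.10 → 259.
FPC for N = 800: n = 259 / (1 + 258/800) = 259 / 1.3225 ≈ 195.84 → 196.
At a 76% response rate, contacts needed = 196 / 0.76 ≈ 257.89 → 258.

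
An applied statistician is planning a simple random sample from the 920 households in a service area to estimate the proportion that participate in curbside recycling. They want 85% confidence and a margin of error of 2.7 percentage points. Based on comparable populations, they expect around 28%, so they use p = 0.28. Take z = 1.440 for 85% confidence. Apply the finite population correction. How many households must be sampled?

354

Unadjusted: n₀ = 1.440² × 0.28 × 0.72 / 0.027² ≈ 573.44, so n₀ = 574.
Finite population correction with N = 920: n = n₀ / (1 + (n₀−1)/N) = 574 / (1 + 573/920) = 574 / 1.6228 ≈ 353.70.
Rounding up, n = 354.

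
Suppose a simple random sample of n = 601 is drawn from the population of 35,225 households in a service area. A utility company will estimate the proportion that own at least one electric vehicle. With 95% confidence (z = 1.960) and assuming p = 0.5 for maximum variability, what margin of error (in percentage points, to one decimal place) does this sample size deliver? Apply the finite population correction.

4.0

Finite-population factor: (N−n)/(N−1) = (35225−601)/(35225−1) = 0.9830.
SE(p̂) = √[p(1−p)/n · (N−n)/(N−1)] = √[0.2500/601 × 0.9830] = 0.02022.
E = z × SE = 1.960 × 0.02022 = 0.03963 ≈ 4.0 percentage points.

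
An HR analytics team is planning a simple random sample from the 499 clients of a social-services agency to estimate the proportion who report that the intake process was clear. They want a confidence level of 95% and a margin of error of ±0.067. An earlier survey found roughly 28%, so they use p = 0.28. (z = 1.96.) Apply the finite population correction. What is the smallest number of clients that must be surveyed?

129

Unadjusted: n₀ = 1.96² × 0.28 × 0.72 / 0.067² ≈ 172.53, so n₀ = 173.
Finite population correction with N = 499: n = n₀ / (1 + (n₀−1)/N) = 173 / (1 + 172/499) = 173 / 1.3447 ≈ 128.65.
Rounding up, n = 129.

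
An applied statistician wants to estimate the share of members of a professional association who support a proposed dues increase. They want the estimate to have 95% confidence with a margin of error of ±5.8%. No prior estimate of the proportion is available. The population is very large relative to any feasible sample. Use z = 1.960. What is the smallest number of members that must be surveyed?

286

With no prior estimate, use p = 0.5, giving p(1−p) = 0.25.
n = z²·p(1−p)/E² = 1.960² × 0.2500 / 0.058² = 3.8416 × 0.2500 / 0.003364 ≈ 285.49.
Rounding up gives n = 286.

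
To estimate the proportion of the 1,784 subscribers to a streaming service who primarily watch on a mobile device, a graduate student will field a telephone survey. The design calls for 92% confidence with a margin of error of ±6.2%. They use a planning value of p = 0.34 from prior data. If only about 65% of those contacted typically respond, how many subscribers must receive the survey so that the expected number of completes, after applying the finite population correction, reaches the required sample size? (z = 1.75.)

Completed interviews needed (unadjusted): n₀ = 1.75² × 0.2244 / 0.062² ≈ 178.78 → 179.
FPC for N = 1,784: n = 179 / (1 + 178/1784) = 179 / 1.0998 ≈ 162.76 → 163.
At a 65% response rate, contacts needed = 163 / 0.65 ≈ 250.77 → 251.

251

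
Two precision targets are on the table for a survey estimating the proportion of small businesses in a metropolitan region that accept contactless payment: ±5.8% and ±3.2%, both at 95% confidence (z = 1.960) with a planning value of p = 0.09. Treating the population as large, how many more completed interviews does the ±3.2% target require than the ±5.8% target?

214

At ±5.8%: n = 1.960² × 0.0819 / 0.058² ≈ 93.53 → 94.
At ±3.2%: n = 1.960² × 0.0819 / 0.032² ≈ 307.25 → 308.
Additional respondents: 308 − 94 = 214.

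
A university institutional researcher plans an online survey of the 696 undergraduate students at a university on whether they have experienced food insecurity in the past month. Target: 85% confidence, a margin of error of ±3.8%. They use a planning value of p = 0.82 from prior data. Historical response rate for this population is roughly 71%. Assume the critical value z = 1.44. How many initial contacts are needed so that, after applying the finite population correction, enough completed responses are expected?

Completed interviews needed (unadjusted): n₀ = 1.44² × 0.1476 / 0.038² ≈ 211.96 → 212.
FPC for N = 696: n = 212 / (1 + 211/696) = 212 / 1.3032 ≈ 162.68 → 163.
At a 71% response rate, contacts needed = 163 / 0.71 ≈ 229.58 → 230.

230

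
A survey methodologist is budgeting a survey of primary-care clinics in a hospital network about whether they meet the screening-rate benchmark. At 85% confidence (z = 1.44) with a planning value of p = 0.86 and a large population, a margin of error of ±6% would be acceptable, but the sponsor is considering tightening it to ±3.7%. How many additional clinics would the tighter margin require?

113

At ±6%: n = 1.44² × 0.1204 / 0.060² ≈ 69.35 → 70.
At ±3.7%: n = 1.44² × 0.1204 / 0.037² ≈ 182.37 → 183.
Additional respondents: 183 − 70 = 113.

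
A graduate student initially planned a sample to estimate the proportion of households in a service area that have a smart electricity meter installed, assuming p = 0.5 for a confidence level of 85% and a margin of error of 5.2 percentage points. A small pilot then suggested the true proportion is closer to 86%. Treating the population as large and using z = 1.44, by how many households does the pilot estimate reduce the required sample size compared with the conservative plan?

99

Conservative (p = 0.5): n = 1.44² × 0.25 / 0.052² ≈ 191.72 → 192.
Using p = 0.86: p(1−p) = 0.1204, so n = 1.44² × 0.1204 / 0.052² ≈ 92.33 → 93.
Reduction: 192 − 93 = 99.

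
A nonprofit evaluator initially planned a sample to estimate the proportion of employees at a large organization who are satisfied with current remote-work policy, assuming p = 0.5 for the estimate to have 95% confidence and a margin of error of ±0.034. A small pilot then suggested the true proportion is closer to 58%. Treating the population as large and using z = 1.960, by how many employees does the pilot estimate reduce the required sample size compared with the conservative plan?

Conservative (p = 0.5): n = 1.960² × 0.25 / 0.034² ≈ 830.80 → 831.
Using p = 0.58: p(1−p) = 0.2436, so n = 1.960² × 0.2436 / 0.034² ≈ 809.53 → 810.
Reduction: 831 − 810 = 21.

21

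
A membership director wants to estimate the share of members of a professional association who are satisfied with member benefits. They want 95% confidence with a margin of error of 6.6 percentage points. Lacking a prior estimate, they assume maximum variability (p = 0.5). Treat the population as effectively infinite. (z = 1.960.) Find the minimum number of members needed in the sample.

With p = 0.5, p(1−p) = 0.25.
n = z²·p(1−p)/E² = 1.960² × 0.2500 / 0.066² = 3.8416 × 0.2500 / 0.004356 ≈ 220.48.
Rounding up gives n = 221.

221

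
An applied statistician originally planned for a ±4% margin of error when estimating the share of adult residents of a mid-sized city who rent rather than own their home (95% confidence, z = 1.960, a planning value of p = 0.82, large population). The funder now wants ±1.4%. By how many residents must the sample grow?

2538

At ±4%: n = 1.960² × 0.1476 / 0.040² ≈ 354.39 → 355.
At ±1.4%: n = 1.960² × 0.1476 / 0.014² ≈ 2892.96 → 2893.
Additional respondents: 2893 − 355 = 2538.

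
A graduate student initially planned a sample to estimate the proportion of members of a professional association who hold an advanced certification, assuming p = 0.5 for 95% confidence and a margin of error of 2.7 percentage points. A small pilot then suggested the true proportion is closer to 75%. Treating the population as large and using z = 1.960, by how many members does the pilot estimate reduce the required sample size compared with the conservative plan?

329

Conservative (p = 0.5): n = 1.960² × 0.25 / 0.027² ≈ 1317.42 → 1318.
Using p = 0.75: p(1−p) = 0.1875, so n = 1.960² × 0.1875 / 0.027² ≈ 988.07 → 989.
Reduction: 1318 − 989 = 329.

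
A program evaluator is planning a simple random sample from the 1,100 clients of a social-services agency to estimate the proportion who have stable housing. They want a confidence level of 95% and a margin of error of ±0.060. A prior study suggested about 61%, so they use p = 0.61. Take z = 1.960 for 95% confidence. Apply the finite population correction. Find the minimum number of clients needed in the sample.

Unadjusted: n₀ = 1.960² × 0.61 × 0.39 / 0.060² ≈ 253.87, so n₀ = 254.
Finite population correction with N = 1,100: n = n₀ / (1 + (n₀−1)/N) = 254 / (1 + 253/1100) = 254 / 1.2300 ≈ 206.50.
Rounding up, n = 207.

207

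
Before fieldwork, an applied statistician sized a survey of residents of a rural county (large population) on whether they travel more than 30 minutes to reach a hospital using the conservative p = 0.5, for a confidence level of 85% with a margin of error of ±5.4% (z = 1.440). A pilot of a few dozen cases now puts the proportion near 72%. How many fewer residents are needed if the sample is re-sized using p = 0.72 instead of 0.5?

Conservative (p = 0.5): n = 1.440² × 0.25 / 0.054² ≈ 177.78 → 178.
Using p = 0.72: p(1−p) = 0.2016, so n = 1.440² × 0.2016 / 0.054² ≈ 143.36 → 144.
Reduction: 178 − 144 = 34.

34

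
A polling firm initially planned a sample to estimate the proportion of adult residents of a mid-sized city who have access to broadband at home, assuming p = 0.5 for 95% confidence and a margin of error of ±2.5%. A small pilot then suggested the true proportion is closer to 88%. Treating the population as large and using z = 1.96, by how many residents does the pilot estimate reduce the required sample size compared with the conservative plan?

Conservative (p = 0.5): n = 1.96² × 0.25 / 0.025² ≈ 1536.64 → 1537.
Using p = 0.88: p(1−p) = 0.1056, so n = 1.96² × 0.1056 / 0.025² ≈ 649.08 → 650.
Reduction: 1537 − 650 = 887.

887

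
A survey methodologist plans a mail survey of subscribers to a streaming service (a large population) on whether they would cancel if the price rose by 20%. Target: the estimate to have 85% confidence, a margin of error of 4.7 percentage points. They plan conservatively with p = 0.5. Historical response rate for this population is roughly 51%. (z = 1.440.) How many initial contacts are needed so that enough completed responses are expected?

Completed interviews needed: n₀ = 1.440² × 0.2500 / 0.047² ≈ 234.68 → 235.
At a 51% response rate, contacts needed = 235 / 0.51 ≈ 460.78 → 461.

461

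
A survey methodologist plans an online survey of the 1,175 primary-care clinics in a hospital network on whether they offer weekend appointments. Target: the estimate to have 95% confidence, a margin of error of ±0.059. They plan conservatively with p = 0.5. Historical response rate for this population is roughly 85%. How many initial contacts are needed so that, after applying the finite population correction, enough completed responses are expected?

For 95% confidence, z = 1.960.
Completed interviews needed (unadjusted): n₀ = 1.960² × 0.2500 / 0.059² ≈ 275.90 → 276.
FPC for N = 1,175: n = 276 / (1 + 275/1175) = 276 / 1.2340 ≈ 223.66 → 224.
At an 85% response rate, contacts needed = 224 / 0.85 ≈ 263.53 → 264.

264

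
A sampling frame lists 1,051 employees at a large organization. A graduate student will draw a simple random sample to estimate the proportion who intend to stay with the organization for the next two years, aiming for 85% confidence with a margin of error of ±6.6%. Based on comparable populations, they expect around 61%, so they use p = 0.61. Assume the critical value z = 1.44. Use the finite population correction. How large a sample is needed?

103

Unadjusted: n₀ = 1.44² × 0.61 × 0.39 / 0.066² ≈ 113.25, so n₀ = 114.
Finite population correction with N = 1,051: n = n₀ / (1 + (n₀−1)/N) = 114 / (1 + 113/1051) = 114 / 1.1075 ≈ 102.93.
Rounding up, n = 103.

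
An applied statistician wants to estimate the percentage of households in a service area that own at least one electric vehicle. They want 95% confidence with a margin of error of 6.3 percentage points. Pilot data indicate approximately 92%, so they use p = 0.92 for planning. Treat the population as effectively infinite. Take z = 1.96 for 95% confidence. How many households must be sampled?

72

With p = 0.92, p(1−p) = 0.0736.
n = z²·p(1−p)/E² = 1.96² × 0.0736 / 0.063² = 3.8416 × 0.0736 / 0.003969 ≈ 71.24.
Rounding up gives n = 72.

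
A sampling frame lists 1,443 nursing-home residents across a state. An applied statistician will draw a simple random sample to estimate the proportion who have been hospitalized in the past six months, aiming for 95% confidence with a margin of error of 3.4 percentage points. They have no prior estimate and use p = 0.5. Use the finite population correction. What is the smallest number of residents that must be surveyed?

For 95% confidence, z = 1.960.
Unadjusted: n₀ = 1.960² × 0.50 × 0.50 / 0.034² ≈ 830.80, so n₀ = 831.
Finite population correction with N = 1,443: n = n₀ / (1 + (n₀−1)/N) = 831 / (1 + 830/1443) = 831 / 1.5752 ≈ 527.56.
Rounding up, n = 528.

528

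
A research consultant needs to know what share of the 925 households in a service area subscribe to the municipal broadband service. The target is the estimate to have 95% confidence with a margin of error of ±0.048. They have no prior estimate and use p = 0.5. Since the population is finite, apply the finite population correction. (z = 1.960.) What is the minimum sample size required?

288

Unadjusted: n₀ = 1.960² × 0.50 × 0.50 / 0.048² ≈ 416.84, so n₀ = 417.
Finite population correction with N = 925: n = n₀ / (1 + (n₀−1)/N) = 417 / (1 + 416/925) = 417 / 1.4497 ≈ 287.64.
Rounding up, n = 288.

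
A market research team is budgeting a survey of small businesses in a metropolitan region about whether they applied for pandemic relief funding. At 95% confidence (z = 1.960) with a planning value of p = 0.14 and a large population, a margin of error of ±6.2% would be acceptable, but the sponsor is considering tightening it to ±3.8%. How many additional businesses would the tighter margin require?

At ±6.2%: n = 1.960² × 0.1204 / 0.062² ≈ 120.32 → 121.
At ±3.8%: n = 1.960² × 0.1204 / 0.038² ≈ 320.31 → 321.
Additional respondents: 321 − 121 = 200.

200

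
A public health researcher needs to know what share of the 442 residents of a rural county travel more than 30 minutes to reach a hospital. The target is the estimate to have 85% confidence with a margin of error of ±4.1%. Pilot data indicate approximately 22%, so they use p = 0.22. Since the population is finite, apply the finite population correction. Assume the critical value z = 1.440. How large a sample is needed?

144

Unadjusted: n₀ = 1.440² × 0.22 × 0.78 / 0.041² ≈ 211.68, so n₀ = 212.
Finite population correction with N = 442: n = n₀ / (1 + (n₀−1)/N) = 212 / (1 + 211/442) = 212 / 1.4774 ≈ 143.50.
Rounding up, n = 144.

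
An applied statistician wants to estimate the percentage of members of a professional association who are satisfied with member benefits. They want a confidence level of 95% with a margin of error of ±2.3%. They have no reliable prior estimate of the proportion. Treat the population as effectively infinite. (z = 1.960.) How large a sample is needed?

1816

With no prior estimate, use p = 0.5, giving p(1−p) = 0.25.
n = z²·p(1−p)/E² = 1.960² × 0.2500 / 0.023² = 3.8416 × 0.2500 / 0.000529 ≈ 1815.50.
Rounding up gives n = 1816.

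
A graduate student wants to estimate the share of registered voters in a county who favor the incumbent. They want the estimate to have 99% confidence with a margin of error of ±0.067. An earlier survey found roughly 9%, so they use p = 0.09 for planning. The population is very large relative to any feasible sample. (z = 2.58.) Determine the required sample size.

With p = 0.09, p(1−p) = 0.0819.
n = z²·p(1−p)/E² = 2.58² × 0.0819 / 0.067² = 6.6564 × 0.0819 / 0.004489 ≈ 121.44.
Rounding up gives n = 122.

122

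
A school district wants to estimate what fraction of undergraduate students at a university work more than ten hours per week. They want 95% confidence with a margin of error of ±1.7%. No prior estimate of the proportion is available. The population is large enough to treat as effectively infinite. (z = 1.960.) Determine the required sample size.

With no prior estimate, use p = 0.5, giving p(1−p) = 0.25.
n = z²·p(1−p)/E² = 1.960² × 0.2500 / 0.017² = 3.8416 × 0.2500 / 0.000289 ≈ 3323.18.
Rounding up gives n = 3324.

3324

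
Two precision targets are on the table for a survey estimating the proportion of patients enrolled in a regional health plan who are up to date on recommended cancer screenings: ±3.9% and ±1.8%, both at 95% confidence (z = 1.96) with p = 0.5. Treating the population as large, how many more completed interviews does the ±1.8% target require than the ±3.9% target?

2333

At ±3.9%: n = 1.96² × 0.2500 / 0.039² ≈ 631.43 → 632.
At ±1.8%: n = 1.96² × 0.2500 / 0.018² ≈ 2964.20 → 2965.
Additional respondents: 2965 − 632 = 2333.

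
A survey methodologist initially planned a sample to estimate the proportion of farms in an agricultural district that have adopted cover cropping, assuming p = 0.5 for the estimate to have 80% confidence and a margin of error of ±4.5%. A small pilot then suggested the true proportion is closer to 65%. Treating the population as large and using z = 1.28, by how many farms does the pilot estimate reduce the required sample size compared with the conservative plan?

Conservative (p = 0.5): n = 1.28² × 0.25 / 0.045² ≈ 202.27 → 203.
Using p = 0.65: p(1−p) = 0.2275, so n = 1.28² × 0.2275 / 0.045² ≈ 184.07 → 185.
Reduction: 203 − 185 = 18.

18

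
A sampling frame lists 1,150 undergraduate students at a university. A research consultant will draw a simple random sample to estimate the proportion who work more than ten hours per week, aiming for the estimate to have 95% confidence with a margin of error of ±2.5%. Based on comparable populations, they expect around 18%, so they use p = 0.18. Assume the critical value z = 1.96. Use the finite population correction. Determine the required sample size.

508

Unadjusted: n₀ = 1.96² × 0.18 × 0.82 / 0.025² ≈ 907.23, so n₀ = 908.
Finite population correction with N = 1,150: n = n₀ / (1 + (n₀−1)/N) = 908 / (1 + 907/1150) = 908 / 1.7887 ≈ 507.63.
Rounding up, n = 508.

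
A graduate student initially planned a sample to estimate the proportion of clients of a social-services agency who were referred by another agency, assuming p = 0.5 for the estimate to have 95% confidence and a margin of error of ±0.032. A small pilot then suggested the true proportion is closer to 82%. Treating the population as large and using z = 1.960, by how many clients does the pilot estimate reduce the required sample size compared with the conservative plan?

Conservative (p = 0.5): n = 1.960² × 0.25 / 0.032² ≈ 937.89 → 938.
Using p = 0.82: p(1−p) = 0.1476, so n = 1.960² × 0.1476 / 0.032² ≈ 553.73 → 554.
Reduction: 938 − 554 = 384.

384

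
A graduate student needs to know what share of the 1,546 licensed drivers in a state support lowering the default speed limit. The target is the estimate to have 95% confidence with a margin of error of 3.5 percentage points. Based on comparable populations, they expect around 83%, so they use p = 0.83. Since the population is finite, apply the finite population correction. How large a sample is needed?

For 95% confidence, z = 1.960.
Unadjusted: n₀ = 1.960² × 0.83 × 0.17 / 0.035² ≈ 442.49, so n₀ = 443.
Finite population correction with N = 1,546: n = n₀ / (1 + (n₀−1)/N) = 443 / (1 + 442/1546) = 443 / 1.2859 ≈ 344.51.
Rounding up, n = 345.

345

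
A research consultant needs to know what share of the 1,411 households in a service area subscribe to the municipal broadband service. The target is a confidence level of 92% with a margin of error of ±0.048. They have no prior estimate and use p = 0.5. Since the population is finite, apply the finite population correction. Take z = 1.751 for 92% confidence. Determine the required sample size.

270

Unadjusted: n₀ = 1.751² × 0.50 × 0.50 / 0.048² ≈ 332.68, so n₀ = 333.
Finite population correction with N = 1,411: n = n₀ / (1 + (n₀−1)/N) = 333 / (1 + 332/1411) = 333 / 1.2353 ≈ 269.57.
Rounding up, n = 270.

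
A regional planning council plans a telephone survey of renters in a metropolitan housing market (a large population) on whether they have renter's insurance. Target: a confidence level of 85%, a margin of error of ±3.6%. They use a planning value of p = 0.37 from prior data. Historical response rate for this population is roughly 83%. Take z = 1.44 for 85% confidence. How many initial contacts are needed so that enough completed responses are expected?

Completed interviews needed: n₀ = 1.44² × 0.2331 / 0.036² ≈ 372.96 → 373.
At an 83% response rate, contacts needed = 373 / 0.83 ≈ 449.40 → 450.

450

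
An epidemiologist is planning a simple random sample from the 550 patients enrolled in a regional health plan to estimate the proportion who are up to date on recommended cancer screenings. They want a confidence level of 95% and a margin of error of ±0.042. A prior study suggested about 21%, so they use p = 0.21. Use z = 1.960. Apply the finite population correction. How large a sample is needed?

Unadjusted: n₀ = 1.960² × 0.21 × 0.79 / 0.042² ≈ 361.29, so n₀ = 362.
Finite population correction with N = 550: n = n₀ / (1 + (n₀−1)/N) = 362 / (1 + 361/550) = 362 / 1.6564 ≈ 218.55.
Rounding up, n = 219.

219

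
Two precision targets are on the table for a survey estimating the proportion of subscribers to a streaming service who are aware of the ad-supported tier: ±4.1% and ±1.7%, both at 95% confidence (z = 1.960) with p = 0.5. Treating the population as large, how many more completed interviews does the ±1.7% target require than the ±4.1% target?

At ±4.1%: n = 1.960² × 0.2500 / 0.041² ≈ 571.33 → 572.
At ±1.7%: n = 1.960² × 0.2500 / 0.017² ≈ 3323.18 → 3324.
Additional respondents: 3324 − 572 = 2752.

2752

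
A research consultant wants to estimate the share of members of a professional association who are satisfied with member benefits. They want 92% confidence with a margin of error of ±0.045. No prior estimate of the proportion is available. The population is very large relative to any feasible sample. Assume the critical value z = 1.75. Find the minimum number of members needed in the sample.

With no prior estimate, use p = 0.5, giving p(1−p) = 0.25.
n = z²·p(1−p)/E² = 1.75² × 0.2500 / 0.045² = 3.0625 × 0.2500 / 0.002025 ≈ 378.09.
Rounding up gives n = 379.

379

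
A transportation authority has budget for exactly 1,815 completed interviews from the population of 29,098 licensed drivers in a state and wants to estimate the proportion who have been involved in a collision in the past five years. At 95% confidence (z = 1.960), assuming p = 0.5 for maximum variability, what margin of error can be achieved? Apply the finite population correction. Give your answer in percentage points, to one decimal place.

Finite-population factor: (N−n)/(N−1) = (29098−1815)/(29098−1) = 0.9377.
SE(p̂) = √[p(1−p)/n · (N−n)/(N−1)] = √[0.2500/1815 × 0.9377] = 0.01136.
E = z × SE = 1.960 × 0.01136 = 0.02227 ≈ 2.2 percentage points.

2.2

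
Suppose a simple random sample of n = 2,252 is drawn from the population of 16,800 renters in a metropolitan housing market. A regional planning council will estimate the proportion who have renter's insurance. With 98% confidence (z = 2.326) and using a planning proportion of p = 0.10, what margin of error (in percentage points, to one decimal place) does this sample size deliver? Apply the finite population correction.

Finite-population factor: (N−n)/(N−1) = (16800−2252)/(16800−1) = 0.8660.
SE(p̂) = √[p(1−p)/n · (N−n)/(N−1)] = √[0.0900/2252 × 0.8660] = 0.00588.
E = z × SE = 2.326 × 0.00588 = 0.01368 ≈ 1.4 percentage points.

1.4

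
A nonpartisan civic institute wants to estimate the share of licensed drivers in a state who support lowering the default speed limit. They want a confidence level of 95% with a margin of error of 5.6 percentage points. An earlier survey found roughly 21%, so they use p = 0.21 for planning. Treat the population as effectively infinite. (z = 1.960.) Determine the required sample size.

204

With p = 0.21, p(1−p) = 0.1659.
n = z²·p(1−p)/E² = 1.960² × 0.1659 / 0.056² = 3.8416 × 0.1659 / 0.003136 ≈ 203.23.
Rounding up gives n = 204.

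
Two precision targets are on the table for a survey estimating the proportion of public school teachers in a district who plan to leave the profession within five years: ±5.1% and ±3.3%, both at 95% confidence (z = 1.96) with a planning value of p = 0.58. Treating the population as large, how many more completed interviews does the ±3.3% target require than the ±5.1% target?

500

At ±5.1%: n = 1.96² × 0.2436 / 0.051² ≈ 359.79 → 360.
At ±3.3%: n = 1.96² × 0.2436 / 0.033² ≈ 859.33 → 860.
Additional respondents: 860 − 360 = 500.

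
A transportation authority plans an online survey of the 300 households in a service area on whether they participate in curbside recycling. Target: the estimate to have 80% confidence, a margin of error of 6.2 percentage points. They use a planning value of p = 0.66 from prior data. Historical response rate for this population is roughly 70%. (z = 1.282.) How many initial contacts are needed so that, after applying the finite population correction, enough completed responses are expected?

Completed interviews needed (unadjusted): n₀ = 1.282² × 0.2244 / 0.062² ≈ 95.94 → 96.
FPC for N = 300: n = 96 / (1 + 95/300) = 96 / 1.3167 ≈ 72.91 → 73.
At a 70% response rate, contacts needed = 73 / 0.70 ≈ 104.29 → 105.

105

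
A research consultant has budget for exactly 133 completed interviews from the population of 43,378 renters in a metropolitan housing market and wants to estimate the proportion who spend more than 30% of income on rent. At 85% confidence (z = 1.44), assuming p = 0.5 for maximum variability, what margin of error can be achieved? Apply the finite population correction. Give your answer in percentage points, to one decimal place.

Finite-population factor: (N−n)/(N−1) = (43378−133)/(43378−1) = 0.9970.
SE(p̂) = √[p(1−p)/n · (N−n)/(N−1)] = √[0.2500/133 × 0.9970] = 0.04329.
E = z × SE = 1.44 × 0.04329 = 0.06234 ≈ 6.2 percentage points.

6.2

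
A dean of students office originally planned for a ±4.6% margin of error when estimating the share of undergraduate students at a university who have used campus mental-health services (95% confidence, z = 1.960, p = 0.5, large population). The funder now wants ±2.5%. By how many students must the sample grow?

At ±4.6%: n = 1.960² × 0.2500 / 0.046² ≈ 453.88 → 454.
At ±2.5%: n = 1.960² × 0.2500 / 0.025² ≈ 1536.64 → 1537.
Additional respondents: 1537 − 454 = 1083.

1083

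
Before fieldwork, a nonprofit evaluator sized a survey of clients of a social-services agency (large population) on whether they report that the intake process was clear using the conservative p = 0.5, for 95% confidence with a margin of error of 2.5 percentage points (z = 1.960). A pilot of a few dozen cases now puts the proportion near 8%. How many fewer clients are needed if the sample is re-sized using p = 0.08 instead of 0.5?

1084

Conservative (p = 0.5): n = 1.960² × 0.25 / 0.025² ≈ 1536.64 → 1537.
Using p = 0.08: p(1−p) = 0.0736, so n = 1.960² × 0.0736 / 0.025² ≈ 452.39 → 453.
Reduction: 1537 − 453 = 1084.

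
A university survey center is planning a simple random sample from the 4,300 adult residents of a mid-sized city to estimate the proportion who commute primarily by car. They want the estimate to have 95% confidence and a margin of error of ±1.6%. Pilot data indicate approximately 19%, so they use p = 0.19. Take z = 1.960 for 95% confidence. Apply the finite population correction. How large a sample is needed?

Unadjusted: n₀ = 1.960² × 0.19 × 0.81 / 0.016² ≈ 2309.46, so n₀ = 2310.
Finite population correction with N = 4,300: n = n₀ / (1 + (n₀−1)/N) = 2310 / (1 + 2309/4300) = 2310 / 1.5370 ≈ 1502.95.
Rounding up, n = 1503.

1503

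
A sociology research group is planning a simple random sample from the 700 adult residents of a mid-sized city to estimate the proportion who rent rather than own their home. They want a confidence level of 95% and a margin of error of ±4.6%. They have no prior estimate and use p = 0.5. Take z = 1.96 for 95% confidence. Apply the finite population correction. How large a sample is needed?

Unadjusted: n₀ = 1.96² × 0.50 × 0.50 / 0.046² ≈ 453.88, so n₀ = 454.
Finite population correction with N = 700: n = n₀ / (1 + (n₀−1)/N) = 454 / (1 + 453/700) = 454 / 1.6471 ≈ 275.63.
Rounding up, n = 276.

276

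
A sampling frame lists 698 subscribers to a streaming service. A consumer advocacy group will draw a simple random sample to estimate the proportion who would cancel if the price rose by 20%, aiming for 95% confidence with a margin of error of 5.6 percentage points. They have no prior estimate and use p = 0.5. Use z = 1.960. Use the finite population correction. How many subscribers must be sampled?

Unadjusted: n₀ = 1.960² × 0.50 × 0.50 / 0.056² ≈ 306.25, so n₀ = 307.
Finite population correction with N = 698: n = n₀ / (1 + (n₀−1)/N) = 307 / (1 + 306/698) = 307 / 1.4384 ≈ 213.43.
Rounding up, n = 214.

214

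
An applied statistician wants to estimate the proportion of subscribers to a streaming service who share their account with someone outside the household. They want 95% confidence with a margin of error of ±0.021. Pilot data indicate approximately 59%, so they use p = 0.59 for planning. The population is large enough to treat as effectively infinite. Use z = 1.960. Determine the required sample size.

With p = 0.59, p(1−p) = 0.2419.
n = z²·p(1−p)/E² = 1.960² × 0.2419 / 0.021² = 3.8416 × 0.2419 / 0.000441 ≈ 2107.22.
Rounding up gives n = 2108.

2108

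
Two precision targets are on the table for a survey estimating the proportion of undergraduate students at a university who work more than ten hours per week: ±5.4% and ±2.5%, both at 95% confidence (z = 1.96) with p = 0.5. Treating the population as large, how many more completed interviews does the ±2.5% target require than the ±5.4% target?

1207

At ±5.4%: n = 1.96² × 0.2500 / 0.054² ≈ 329.36 → 330.
At ±2.5%: n = 1.96² × 0.2500 / 0.025² ≈ 1536.64 → 1537.
Additional respondents: 1537 − 330 = 1207.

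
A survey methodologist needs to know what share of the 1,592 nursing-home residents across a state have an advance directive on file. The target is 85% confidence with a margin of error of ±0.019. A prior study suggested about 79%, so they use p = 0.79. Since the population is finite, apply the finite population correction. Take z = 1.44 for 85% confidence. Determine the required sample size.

Unadjusted: n₀ = 1.44² × 0.79 × 0.21 / 0.019² ≈ 952.94, so n₀ = 953.
Finite population correction with N = 1,592: n = n₀ / (1 + (n₀−1)/N) = 953 / (1 + 952/1592) = 953 / 1.5980 ≈ 596.37.
Rounding up, n = 597.

597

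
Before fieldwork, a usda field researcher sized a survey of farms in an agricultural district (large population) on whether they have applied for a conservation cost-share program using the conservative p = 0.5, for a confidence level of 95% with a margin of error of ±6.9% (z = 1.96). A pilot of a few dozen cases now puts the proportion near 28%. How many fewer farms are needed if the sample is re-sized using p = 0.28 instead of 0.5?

39

Conservative (p = 0.5): n = 1.96² × 0.25 / 0.069² ≈ 201.72 → 202.
Using p = 0.28: p(1−p) = 0.2016, so n = 1.96² × 0.2016 / 0.069² ≈ 162.67 → 163.
Reduction: 202 − 163 = 39.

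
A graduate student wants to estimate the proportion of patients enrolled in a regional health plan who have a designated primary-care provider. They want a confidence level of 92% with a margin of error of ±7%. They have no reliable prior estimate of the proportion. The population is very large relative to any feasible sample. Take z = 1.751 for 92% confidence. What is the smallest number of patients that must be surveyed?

157

With no prior estimate, use p = 0.5, giving p(1−p) = 0.25.
n = z²·p(1−p)/E² = 1.751² × 0.2500 / 0.070² = 3.0660 × 0.2500 / 0.004900 ≈ 156.43.
Rounding up gives n = 157.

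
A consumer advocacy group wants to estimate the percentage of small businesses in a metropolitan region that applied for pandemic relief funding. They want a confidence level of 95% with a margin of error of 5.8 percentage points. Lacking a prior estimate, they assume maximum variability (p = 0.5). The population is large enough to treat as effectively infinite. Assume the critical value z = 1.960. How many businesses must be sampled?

With p = 0.5, p(1−p) = 0.25.
n = z²·p(1−p)/E² = 1.960² × 0.2500 / 0.058² = 3.8416 × 0.2500 / 0.003364 ≈ 285.49.
Rounding up gives n = 286.

286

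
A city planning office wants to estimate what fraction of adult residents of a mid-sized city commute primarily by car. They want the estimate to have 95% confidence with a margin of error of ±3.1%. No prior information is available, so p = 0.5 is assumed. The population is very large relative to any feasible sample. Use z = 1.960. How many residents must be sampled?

1000

With p = 0.5, p(1−p) = 0.25.
n = z²·p(1−p)/E² = 1.960² × 0.2500 / 0.031² = 3.8416 × 0.2500 / 0.000961 ≈ 999.38.
Rounding up gives n = 1000.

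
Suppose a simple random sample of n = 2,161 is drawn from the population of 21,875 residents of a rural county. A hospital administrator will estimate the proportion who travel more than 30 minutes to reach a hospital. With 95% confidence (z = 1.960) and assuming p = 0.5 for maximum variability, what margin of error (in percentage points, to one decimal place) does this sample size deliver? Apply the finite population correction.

2.0

Finite-population factor: (N−n)/(N−1) = (21875−2161)/(21875−1) = 0.9013.
SE(p̂) = √[p(1−p)/n · (N−n)/(N−1)] = √[0.2500/2161 × 0.9013] = 0.01021.
E = z × SE = 1.960 × 0.01021 = 0.02001 ≈ 2.0 percentage points.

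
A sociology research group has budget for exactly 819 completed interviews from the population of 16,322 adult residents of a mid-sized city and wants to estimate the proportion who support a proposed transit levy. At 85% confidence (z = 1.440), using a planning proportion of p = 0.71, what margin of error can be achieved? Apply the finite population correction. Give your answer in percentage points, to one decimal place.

Finite-population factor: (N−n)/(N−1) = (16322−819)/(16322−1) = 0.9499.
SE(p̂) = √[p(1−p)/n · (N−n)/(N−1)] = √[0.2059/819 × 0.9499] = 0.01545.
E = z × SE = 1.440 × 0.01545 = 0.02225 ≈ 2.2 percentage points.

2.2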